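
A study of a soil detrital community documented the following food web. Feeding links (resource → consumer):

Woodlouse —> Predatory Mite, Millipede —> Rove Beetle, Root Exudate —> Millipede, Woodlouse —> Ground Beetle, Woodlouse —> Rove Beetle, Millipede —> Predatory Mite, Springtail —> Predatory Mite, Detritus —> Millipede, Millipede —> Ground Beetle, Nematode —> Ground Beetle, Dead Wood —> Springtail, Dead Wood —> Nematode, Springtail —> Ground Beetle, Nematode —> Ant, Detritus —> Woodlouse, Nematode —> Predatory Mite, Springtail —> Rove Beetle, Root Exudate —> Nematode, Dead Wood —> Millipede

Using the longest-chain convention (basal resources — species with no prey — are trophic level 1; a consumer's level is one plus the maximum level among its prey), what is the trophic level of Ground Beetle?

Dead Wood has no prey (basal) → level 1.
Springtail eats Dead Wood → level 2.
Ground Beetle eats Springtail (level 2); other prey at levels: Woodlouse 2, Millipede 2, Nematode 2 → level 3.

Trophic level 3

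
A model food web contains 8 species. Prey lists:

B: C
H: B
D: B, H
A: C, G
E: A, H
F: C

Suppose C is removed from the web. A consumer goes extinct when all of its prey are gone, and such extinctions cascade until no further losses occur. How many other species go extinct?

4

Remove C.
Round 1: F (all prey gone), B (all prey gone) → extinct.
Round 2: H (all prey gone) → extinct.
Round 3: D (all prey gone) → extinct.
No further losses. Total secondary extinctions: 4.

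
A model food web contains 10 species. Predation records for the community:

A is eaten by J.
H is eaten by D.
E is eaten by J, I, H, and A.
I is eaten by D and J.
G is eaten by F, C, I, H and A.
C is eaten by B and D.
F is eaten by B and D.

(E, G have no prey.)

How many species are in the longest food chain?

3 species

One longest chain: G → F → B.
It has 3 species and 2 links.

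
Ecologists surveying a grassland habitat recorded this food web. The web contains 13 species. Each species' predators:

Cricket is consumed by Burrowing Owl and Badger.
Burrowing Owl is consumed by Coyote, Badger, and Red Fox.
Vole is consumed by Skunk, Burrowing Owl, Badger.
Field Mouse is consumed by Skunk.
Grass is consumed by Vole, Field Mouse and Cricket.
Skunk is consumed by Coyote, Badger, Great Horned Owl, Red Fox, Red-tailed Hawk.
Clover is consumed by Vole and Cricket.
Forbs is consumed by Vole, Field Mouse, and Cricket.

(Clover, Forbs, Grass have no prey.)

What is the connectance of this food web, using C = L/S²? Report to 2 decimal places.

The web has S = 13 species and L = 22 feeding links.
C = L / S² = 22 / 169 = 0.1302 ≈ 0.13.

C = 0.13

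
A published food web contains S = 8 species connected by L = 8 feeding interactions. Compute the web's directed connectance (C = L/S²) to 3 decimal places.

The web has S = 8 species and L = 8 feeding links.
C = L / S² = 8 / 64 = 0.1250 ≈ 0.125.

C = 0.125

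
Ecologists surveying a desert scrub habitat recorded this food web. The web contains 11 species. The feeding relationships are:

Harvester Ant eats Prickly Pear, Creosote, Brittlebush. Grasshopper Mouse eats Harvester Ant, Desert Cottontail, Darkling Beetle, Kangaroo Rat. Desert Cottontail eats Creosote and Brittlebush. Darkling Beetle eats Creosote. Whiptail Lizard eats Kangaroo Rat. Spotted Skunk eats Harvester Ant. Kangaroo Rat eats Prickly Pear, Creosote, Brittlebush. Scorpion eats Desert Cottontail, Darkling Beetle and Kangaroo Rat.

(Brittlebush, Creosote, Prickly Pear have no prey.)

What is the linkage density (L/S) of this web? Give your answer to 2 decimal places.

L/S = 1.64

There are L = 18 links among S = 11 species.
L/S = 18/11 = 1.6364 ≈ 1.64.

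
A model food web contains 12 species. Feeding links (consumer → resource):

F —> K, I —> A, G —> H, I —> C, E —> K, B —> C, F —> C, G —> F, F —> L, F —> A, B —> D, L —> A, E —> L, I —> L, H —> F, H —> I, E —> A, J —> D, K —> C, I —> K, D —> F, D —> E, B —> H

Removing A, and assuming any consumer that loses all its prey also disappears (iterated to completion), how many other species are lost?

1

Remove A.
Round 1: L (all prey gone) → extinct.
No further losses. Total secondary extinctions: 1.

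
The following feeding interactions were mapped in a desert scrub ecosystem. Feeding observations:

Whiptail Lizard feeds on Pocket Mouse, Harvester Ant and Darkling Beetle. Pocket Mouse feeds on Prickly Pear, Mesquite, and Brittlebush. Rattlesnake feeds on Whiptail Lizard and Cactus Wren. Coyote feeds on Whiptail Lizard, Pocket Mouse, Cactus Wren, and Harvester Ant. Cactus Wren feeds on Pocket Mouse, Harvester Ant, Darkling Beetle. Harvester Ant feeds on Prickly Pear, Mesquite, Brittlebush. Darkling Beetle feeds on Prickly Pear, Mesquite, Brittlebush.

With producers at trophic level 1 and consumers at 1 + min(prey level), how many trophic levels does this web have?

4

Producers (level 1): Brittlebush, Prickly Pear, Mesquite.
Following each consumer down to its lowest-level prey: Brittlebush → Pocket Mouse → Whiptail Lizard → Rattlesnake (levels 1 through 4).
All prey of Rattlesnake (Whiptail Lizard 3, Cactus Wren 3) are at level 3 or above, so Rattlesnake is at level 1 + 3 = 4.
Every consumer has at least one prey at level 3 or below, so none exceeds level 4.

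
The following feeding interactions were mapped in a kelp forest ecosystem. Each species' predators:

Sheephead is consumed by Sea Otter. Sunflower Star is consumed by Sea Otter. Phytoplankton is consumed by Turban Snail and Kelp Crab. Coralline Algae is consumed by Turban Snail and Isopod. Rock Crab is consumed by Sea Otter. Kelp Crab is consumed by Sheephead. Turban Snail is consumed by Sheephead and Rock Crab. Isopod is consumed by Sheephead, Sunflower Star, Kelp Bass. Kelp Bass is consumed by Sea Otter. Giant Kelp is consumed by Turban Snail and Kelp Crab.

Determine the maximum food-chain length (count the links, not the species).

3 links

One longest chain: Coralline Algae → Isopod → Sunflower Star → Sea Otter.
It has 4 species and 3 links.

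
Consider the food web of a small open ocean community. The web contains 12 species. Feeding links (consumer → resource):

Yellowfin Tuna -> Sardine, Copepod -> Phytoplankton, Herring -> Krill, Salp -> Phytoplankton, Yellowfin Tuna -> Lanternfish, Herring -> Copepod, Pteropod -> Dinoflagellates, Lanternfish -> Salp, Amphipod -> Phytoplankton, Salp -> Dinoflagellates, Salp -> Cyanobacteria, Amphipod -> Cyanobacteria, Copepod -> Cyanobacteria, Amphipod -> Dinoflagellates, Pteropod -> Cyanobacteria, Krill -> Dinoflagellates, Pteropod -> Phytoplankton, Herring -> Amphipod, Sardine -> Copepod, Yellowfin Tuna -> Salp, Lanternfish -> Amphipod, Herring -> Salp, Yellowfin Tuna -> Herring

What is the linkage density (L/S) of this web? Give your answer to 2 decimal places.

There are L = 23 links among S = 12 species.
L/S = 23/12 = 1.9167 ≈ 1.92.

L/S = 1.92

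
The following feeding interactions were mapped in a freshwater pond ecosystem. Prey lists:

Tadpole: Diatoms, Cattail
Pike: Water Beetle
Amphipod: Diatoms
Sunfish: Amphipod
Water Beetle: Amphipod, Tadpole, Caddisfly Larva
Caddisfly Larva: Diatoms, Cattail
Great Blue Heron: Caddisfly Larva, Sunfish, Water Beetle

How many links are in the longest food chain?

One longest chain: Diatoms → Amphipod → Water Beetle → Pike.
It has 4 species and 3 links.

3 links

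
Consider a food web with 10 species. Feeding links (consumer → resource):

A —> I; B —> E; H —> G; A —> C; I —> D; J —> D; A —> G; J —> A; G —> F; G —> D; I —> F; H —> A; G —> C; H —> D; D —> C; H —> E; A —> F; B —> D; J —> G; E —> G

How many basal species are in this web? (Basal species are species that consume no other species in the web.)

Basal species (no prey listed): F, C.
Count: 2.

2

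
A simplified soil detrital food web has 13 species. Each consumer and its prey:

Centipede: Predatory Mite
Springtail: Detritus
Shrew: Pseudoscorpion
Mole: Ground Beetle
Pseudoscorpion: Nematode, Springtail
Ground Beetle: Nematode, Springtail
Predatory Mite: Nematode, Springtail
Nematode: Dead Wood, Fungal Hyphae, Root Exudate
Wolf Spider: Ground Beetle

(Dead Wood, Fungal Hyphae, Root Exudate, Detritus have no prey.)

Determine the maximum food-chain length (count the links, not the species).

One longest chain: Dead Wood → Nematode → Ground Beetle → Wolf Spider.
It has 4 species and 3 links.

3 links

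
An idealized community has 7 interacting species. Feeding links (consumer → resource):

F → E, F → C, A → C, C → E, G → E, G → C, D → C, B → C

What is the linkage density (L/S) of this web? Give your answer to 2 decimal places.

L/S = 1.14

There are L = 8 links among S = 7 species.
L/S = 8/7 = 1.1429 ≈ 1.14.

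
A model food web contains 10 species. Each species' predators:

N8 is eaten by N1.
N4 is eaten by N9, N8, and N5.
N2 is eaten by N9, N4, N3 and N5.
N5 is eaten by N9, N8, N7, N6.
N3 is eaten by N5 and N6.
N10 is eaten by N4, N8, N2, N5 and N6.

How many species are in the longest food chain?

One longest chain: N10 → N2 → N3 → N5 → N8 → N1.
It has 6 species and 5 links.

6 species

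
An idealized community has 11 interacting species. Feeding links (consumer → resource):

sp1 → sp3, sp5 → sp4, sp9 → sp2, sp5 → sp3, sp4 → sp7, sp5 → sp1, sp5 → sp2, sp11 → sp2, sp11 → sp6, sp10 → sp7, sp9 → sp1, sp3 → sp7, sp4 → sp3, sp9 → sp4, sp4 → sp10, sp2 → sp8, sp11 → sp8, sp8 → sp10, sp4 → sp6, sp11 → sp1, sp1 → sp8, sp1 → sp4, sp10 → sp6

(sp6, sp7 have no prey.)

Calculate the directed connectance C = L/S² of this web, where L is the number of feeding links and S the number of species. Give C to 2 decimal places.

C = 0.19

The web has S = 11 species and L = 23 feeding links.
C = L / S² = 23 / 121 = 0.1901 ≈ 0.19.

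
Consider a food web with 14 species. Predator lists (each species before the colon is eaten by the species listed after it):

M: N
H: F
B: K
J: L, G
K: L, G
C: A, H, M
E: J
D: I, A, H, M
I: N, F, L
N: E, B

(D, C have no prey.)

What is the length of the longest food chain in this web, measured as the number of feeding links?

5 links

One longest chain: D → I → N → B → K → L.
It has 6 species and 5 links.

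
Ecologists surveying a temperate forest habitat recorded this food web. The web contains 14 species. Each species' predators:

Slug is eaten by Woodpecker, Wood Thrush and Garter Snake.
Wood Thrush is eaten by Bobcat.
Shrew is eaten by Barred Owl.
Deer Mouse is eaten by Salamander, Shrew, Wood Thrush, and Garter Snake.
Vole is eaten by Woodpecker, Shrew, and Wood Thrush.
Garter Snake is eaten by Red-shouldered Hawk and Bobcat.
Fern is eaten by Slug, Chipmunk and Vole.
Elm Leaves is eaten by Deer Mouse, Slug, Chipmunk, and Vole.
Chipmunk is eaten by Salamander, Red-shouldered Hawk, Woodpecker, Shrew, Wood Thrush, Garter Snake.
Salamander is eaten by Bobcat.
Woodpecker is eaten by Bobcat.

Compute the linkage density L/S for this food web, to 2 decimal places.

L/S = 2.07

There are L = 29 links among S = 14 species.
L/S = 29/14 = 2.0714 ≈ 2.07.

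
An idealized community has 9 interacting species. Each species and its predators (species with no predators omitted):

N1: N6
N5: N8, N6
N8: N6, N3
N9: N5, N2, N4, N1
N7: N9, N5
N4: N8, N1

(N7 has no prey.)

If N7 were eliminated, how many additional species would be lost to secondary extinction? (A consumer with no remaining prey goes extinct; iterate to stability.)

8

Remove N7.
Round 1: N9 (all prey gone) → extinct.
Round 2: N5 (all prey gone), N2 (all prey gone), N4 (all prey gone) → extinct.
Round 3: N8 (all prey gone), N1 (all prey gone) → extinct.
Round 4: N6 (all prey gone), N3 (all prey gone) → extinct.
No further losses. Total secondary extinctions: 8.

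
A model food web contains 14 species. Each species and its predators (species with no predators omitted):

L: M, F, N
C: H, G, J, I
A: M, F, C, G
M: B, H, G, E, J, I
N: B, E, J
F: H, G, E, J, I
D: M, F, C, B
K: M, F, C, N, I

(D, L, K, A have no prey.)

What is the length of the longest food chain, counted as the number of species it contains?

One longest chain: D → M → B.
It has 3 species and 2 links.

3 species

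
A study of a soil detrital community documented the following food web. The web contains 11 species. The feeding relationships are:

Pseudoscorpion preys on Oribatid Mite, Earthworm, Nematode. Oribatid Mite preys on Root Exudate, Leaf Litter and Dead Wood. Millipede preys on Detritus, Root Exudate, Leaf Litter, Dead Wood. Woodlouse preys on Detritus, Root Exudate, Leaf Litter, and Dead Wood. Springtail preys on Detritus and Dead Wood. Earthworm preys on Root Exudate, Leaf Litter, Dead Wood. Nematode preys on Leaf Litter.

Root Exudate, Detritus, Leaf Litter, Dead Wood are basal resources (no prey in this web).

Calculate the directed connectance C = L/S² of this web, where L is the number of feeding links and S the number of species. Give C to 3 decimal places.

The web has S = 11 species and L = 20 feeding links.
C = L / S² = 20 / 121 = 0.1653 ≈ 0.165.

C = 0.165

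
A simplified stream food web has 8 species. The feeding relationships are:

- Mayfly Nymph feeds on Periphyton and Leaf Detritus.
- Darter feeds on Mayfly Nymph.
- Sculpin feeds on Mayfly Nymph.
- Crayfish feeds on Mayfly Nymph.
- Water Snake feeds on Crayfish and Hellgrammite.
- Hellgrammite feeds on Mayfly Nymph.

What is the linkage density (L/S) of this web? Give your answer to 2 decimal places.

L/S = 1.00

There are L = 8 links among S = 8 species.
L/S = 8/8 = 1.0000 ≈ 1.00.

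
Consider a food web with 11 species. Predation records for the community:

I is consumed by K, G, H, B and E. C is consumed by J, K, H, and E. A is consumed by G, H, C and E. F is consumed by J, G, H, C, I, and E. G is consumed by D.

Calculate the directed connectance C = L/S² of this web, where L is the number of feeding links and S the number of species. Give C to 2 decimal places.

C = 0.17

The web has S = 11 species and L = 20 feeding links.
C = L / S² = 20 / 121 = 0.1653 ≈ 0.17.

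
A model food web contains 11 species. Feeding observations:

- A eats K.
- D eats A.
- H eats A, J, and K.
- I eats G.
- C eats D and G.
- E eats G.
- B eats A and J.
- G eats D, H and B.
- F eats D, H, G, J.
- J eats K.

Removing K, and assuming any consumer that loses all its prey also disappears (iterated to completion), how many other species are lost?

Remove K.
Round 1: J (all prey gone), A (all prey gone) → extinct.
Round 2: B (all prey gone), D (all prey gone), H (all prey gone) → extinct.
Round 3: G (all prey gone) → extinct.
Round 4: I (all prey gone), F (all prey gone), E (all prey gone), C (all prey gone) → extinct.
No further losses. Total secondary extinctions: 10.

10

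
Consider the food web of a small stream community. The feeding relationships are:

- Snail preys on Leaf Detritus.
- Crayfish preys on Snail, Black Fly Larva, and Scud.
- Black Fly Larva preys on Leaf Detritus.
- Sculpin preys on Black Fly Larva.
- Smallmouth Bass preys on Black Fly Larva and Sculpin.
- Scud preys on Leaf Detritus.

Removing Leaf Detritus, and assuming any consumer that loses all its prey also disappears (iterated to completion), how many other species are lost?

Remove Leaf Detritus.
Round 1: Scud (all prey gone), Black Fly Larva (all prey gone), Snail (all prey gone) → extinct.
Round 2: Sculpin (all prey gone), Crayfish (all prey gone) → extinct.
Round 3: Smallmouth Bass (all prey gone) → extinct.
No further losses. Total secondary extinctions: 6.

6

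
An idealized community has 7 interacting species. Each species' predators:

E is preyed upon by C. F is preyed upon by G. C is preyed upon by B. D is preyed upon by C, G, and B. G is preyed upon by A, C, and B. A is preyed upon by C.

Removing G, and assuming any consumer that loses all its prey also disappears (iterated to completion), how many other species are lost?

1

Remove G.
Round 1: A (all prey gone) → extinct.
No further losses. Total secondary extinctions: 1.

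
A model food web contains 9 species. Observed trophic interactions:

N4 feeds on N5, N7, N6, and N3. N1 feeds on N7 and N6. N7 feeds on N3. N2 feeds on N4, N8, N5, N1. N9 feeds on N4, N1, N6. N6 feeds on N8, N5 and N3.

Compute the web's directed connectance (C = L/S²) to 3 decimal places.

C = 0.210

The web has S = 9 species and L = 17 feeding links.
C = L / S² = 17 / 81 = 0.2099 ≈ 0.210.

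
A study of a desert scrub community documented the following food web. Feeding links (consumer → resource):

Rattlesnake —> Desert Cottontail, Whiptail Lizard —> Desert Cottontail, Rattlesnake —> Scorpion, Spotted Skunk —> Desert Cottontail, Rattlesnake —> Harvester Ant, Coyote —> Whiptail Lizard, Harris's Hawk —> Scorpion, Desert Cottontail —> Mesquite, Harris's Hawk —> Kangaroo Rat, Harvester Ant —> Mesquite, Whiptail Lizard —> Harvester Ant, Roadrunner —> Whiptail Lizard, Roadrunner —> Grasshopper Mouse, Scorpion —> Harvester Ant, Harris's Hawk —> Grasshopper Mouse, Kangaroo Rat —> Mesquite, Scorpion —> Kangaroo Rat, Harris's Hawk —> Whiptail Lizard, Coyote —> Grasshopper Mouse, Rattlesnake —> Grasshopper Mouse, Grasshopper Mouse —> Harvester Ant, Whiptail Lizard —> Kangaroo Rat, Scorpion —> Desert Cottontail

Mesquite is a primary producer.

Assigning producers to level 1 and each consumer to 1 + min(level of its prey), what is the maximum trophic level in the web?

Producers (level 1): Mesquite.
Following each consumer down to its lowest-level prey: Mesquite → Harvester Ant → Grasshopper Mouse → Coyote (levels 1 through 4).
All prey of Coyote (Grasshopper Mouse 3, Whiptail Lizard 3) are at level 3 or above, so Coyote is at level 1 + 3 = 4.
Every consumer has at least one prey at level 3 or below, so none exceeds level 4.

4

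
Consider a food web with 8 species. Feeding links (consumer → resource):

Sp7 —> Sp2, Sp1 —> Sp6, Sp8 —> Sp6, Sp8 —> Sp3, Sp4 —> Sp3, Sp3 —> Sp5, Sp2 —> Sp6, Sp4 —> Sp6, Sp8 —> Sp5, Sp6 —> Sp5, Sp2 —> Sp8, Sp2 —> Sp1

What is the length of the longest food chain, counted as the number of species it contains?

One longest chain: Sp5 → Sp6 → Sp8 → Sp2 → Sp7.
It has 5 species and 4 links.

5 species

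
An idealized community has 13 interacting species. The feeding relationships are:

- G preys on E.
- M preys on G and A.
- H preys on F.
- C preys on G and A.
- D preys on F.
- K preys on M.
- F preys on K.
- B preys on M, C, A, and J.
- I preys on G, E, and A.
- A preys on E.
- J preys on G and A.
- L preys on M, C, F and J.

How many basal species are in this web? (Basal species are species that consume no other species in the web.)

Basal species (no prey listed): E.
Count: 1.

1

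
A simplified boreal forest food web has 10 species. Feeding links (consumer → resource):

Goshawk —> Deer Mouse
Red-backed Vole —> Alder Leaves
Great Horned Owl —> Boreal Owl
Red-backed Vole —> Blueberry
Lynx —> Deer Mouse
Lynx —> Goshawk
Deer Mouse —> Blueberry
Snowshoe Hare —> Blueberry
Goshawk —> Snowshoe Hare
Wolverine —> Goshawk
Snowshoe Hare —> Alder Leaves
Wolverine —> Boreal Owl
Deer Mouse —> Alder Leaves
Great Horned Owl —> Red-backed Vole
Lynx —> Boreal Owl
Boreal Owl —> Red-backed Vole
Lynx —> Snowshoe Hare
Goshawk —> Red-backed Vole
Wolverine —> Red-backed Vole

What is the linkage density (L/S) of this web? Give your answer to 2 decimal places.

There are L = 19 links among S = 10 species.
L/S = 19/10 = 1.9000 ≈ 1.90.

L/S = 1.90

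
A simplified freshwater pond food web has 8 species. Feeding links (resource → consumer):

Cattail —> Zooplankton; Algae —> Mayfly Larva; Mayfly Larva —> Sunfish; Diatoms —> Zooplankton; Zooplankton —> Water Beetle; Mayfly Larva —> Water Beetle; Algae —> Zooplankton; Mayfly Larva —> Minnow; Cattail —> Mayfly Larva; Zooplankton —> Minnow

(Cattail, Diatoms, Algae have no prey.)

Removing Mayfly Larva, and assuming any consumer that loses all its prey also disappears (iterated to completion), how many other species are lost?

Remove Mayfly Larva.
Round 1: Sunfish (all prey gone) → extinct.
No further losses. Total secondary extinctions: 1.

1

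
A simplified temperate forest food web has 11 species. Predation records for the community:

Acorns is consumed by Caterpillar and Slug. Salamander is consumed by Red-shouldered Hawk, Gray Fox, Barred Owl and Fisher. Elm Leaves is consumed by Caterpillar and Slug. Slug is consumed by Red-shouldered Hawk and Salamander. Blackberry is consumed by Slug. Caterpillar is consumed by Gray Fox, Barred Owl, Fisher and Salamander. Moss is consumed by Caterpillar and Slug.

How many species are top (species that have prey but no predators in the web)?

4

Top species (has prey, but nothing eats it): Fisher, Red-shouldered Hawk, Gray Fox, Barred Owl.
Count: 4.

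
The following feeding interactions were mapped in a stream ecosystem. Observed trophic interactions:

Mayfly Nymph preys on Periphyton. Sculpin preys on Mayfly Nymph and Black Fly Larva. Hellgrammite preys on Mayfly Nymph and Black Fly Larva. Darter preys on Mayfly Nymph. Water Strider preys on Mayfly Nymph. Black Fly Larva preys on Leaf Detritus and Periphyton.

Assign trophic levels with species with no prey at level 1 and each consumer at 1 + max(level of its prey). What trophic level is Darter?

Periphyton has no prey (basal) → level 1.
Mayfly Nymph eats Periphyton → level 2.
Darter eats Mayfly Nymph → level 3.

Trophic level 3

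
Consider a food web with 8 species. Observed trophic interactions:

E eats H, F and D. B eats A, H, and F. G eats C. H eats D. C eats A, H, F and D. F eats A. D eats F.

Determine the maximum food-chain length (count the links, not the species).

One longest chain: A → F → D → H → C → G.
It has 6 species and 5 links.

5 links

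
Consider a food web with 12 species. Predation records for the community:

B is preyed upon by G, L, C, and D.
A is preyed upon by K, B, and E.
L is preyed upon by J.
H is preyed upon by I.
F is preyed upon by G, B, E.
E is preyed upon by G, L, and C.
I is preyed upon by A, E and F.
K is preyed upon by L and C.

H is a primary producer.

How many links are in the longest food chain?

One longest chain: H → I → F → E → L → J.
It has 6 species and 5 links.

5 links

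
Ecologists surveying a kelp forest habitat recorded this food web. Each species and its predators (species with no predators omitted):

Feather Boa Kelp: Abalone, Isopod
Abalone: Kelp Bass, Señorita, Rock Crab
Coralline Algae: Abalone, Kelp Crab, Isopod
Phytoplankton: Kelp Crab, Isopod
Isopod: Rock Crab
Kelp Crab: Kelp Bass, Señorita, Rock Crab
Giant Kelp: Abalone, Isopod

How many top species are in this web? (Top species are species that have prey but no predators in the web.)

3

Top species (has prey, but nothing eats it): Kelp Bass, Señorita, Rock Crab.
Count: 3.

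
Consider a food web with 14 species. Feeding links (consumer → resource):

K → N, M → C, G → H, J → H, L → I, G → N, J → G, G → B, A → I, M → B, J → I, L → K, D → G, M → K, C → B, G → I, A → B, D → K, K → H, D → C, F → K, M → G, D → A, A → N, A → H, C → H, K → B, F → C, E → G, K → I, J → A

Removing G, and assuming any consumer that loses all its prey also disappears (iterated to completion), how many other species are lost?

Remove G.
Round 1: E (all prey gone) → extinct.
No further losses. Total secondary extinctions: 1.

1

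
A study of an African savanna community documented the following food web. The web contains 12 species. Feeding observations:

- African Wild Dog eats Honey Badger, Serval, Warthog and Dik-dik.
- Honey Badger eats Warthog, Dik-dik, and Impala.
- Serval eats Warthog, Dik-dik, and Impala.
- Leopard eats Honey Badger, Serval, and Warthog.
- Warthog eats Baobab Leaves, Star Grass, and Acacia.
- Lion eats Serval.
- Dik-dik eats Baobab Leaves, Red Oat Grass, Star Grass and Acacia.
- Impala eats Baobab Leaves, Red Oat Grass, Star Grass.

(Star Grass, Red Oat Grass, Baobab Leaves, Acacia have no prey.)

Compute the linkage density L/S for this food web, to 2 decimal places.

There are L = 24 links among S = 12 species.
L/S = 24/12 = 2.0000 ≈ 2.00.

L/S = 2.00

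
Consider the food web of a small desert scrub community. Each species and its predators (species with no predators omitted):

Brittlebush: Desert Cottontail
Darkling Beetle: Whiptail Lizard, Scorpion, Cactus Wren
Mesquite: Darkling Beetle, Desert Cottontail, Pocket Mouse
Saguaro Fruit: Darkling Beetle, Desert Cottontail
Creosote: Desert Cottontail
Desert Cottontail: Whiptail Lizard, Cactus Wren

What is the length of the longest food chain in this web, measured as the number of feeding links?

2 links

One longest chain: Saguaro Fruit → Darkling Beetle → Whiptail Lizard.
It has 3 species and 2 links.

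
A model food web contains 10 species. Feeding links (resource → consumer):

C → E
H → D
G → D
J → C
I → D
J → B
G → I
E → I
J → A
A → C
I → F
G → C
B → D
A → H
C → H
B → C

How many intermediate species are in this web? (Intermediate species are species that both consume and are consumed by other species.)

Intermediate species (has both prey and predators): A, B, C, H, E, I.
Count: 6.

6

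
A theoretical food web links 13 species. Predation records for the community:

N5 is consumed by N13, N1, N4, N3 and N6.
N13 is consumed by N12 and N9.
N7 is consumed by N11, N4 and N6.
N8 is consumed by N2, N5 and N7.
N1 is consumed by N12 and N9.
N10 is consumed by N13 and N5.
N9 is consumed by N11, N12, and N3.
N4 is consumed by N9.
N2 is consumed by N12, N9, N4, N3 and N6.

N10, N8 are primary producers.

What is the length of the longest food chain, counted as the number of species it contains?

5 species

One longest chain: N10 → N5 → N1 → N9 → N11.
It has 5 species and 4 links.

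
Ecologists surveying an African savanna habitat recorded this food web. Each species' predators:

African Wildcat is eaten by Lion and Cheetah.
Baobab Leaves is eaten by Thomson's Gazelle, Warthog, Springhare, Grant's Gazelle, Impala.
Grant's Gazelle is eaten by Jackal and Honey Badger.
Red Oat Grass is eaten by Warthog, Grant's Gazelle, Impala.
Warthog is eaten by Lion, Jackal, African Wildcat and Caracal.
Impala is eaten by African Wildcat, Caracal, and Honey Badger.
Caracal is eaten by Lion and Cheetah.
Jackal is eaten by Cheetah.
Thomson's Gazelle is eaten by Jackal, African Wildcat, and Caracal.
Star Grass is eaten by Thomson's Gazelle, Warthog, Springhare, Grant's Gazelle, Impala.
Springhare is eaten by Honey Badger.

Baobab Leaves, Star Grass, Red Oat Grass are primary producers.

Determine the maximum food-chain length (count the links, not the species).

3 links

One longest chain: Baobab Leaves → Thomson's Gazelle → Caracal → Lion.
It has 4 species and 3 links.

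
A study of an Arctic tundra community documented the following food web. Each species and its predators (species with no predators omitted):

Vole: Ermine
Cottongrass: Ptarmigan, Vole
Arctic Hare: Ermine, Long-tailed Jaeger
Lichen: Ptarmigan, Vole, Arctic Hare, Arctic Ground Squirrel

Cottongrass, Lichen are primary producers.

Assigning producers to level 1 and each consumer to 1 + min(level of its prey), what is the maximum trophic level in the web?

Producers (level 1): Cottongrass, Lichen.
Following each consumer down to its lowest-level prey: Lichen → Arctic Hare → Long-tailed Jaeger (levels 1 through 3).
All prey of Long-tailed Jaeger (Arctic Hare 2) are at level 2 or above, so Long-tailed Jaeger is at level 1 + 2 = 3.
Every consumer has at least one prey at level 2 or below, so none exceeds level 3.

3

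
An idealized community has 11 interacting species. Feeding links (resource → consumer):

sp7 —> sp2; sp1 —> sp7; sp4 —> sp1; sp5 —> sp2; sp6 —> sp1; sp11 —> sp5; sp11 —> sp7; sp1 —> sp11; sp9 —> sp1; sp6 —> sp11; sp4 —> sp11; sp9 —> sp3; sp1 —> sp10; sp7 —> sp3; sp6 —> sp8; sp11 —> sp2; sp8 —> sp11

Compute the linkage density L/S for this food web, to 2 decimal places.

L/S = 1.55

There are L = 17 links among S = 11 species.
L/S = 17/11 = 1.5455 ≈ 1.55.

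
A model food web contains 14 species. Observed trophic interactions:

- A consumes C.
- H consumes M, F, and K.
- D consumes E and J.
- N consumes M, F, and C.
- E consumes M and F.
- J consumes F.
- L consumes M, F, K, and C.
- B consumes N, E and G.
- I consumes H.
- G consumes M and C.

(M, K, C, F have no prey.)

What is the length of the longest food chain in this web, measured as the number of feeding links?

One longest chain: M → H → I.
It has 3 species and 2 links.

2 links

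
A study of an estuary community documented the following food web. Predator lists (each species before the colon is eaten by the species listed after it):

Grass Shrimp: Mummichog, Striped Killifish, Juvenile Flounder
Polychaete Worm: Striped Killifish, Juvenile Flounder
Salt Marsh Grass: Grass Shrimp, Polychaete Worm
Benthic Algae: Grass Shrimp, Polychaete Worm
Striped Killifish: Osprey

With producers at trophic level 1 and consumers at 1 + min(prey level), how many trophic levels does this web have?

4

Producers (level 1): Salt Marsh Grass, Benthic Algae.
Following each consumer down to its lowest-level prey: Salt Marsh Grass → Grass Shrimp → Striped Killifish → Osprey (levels 1 through 4).
All prey of Osprey (Striped Killifish 3) are at level 3 or above, so Osprey is at level 1 + 3 = 4.
Every consumer has at least one prey at level 3 or below, so none exceeds level 4.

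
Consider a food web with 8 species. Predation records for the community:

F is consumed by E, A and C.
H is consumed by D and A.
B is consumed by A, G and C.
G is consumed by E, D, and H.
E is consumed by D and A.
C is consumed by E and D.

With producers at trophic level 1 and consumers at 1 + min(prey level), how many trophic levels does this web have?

Producers (level 1): B, F.
Following each consumer down to its lowest-level prey: B → G → D (levels 1 through 3).
All prey of D (G 2, C 2, E 2, H 3) are at level 2 or above, so D is at level 1 + 2 = 3.
Every consumer has at least one prey at level 2 or below, so none exceeds level 3.

3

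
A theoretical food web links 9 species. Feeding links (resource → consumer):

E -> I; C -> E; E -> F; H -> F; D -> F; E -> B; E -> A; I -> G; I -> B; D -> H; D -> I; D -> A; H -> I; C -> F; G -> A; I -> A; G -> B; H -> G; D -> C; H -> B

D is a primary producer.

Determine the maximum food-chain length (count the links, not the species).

5 links

One longest chain: D → C → E → I → G → B.
It has 6 species and 5 links.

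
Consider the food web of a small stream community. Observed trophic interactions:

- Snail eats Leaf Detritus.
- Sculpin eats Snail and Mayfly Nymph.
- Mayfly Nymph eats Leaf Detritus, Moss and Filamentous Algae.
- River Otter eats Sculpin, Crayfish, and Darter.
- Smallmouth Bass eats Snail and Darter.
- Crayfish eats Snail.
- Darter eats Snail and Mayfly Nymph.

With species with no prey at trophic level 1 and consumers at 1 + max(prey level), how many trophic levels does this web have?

Basal resources (level 1): Leaf Detritus, Moss, Filamentous Algae.
Leaf Detritus → Snail → Darter → River Otter gives River Otter level 4.
No species has a prey at level 4, so no species reaches level 5.

4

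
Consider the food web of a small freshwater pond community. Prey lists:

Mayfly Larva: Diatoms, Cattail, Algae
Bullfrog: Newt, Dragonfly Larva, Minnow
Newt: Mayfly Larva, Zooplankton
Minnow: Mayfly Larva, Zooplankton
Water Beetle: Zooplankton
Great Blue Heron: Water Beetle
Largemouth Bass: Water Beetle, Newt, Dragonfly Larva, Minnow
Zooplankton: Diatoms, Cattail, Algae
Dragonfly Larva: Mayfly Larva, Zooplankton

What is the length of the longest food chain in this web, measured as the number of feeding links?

One longest chain: Diatoms → Mayfly Larva → Minnow → Bullfrog.
It has 4 species and 3 links.

3 links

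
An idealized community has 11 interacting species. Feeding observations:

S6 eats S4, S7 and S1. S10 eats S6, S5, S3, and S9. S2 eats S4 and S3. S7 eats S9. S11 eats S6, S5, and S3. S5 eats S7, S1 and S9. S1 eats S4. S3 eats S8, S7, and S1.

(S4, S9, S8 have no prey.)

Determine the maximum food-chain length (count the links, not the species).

3 links

One longest chain: S4 → S1 → S6 → S10.
It has 4 species and 3 links.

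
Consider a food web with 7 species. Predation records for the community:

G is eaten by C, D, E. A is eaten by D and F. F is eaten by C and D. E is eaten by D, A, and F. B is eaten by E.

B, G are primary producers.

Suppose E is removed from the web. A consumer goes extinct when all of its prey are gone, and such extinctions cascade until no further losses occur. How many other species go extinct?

2

Remove E.
Round 1: A (all prey gone) → extinct.
Round 2: F (all prey gone) → extinct.
No further losses. Total secondary extinctions: 2.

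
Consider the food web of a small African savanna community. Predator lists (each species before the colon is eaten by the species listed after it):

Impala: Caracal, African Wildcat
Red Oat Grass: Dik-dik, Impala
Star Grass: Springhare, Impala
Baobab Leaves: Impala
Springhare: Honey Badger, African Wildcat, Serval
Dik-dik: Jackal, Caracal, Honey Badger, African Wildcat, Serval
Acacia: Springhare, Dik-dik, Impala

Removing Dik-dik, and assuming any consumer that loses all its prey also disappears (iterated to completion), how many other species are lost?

Remove Dik-dik.
Round 1: Jackal (all prey gone) → extinct.
No further losses. Total secondary extinctions: 1.

1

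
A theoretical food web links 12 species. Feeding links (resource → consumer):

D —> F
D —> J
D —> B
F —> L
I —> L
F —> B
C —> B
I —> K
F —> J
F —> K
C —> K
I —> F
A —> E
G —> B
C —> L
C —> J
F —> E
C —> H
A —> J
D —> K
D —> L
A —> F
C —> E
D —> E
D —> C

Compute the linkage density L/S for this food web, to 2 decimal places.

L/S = 2.08

There are L = 25 links among S = 12 species.
L/S = 25/12 = 2.0833 ≈ 2.08.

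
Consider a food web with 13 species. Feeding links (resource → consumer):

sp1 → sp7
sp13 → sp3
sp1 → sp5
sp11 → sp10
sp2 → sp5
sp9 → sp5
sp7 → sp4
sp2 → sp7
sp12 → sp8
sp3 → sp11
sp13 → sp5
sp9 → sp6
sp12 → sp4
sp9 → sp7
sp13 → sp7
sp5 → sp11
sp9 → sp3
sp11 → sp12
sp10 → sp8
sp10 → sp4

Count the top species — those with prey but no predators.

3

Top species (has prey, but nothing eats it): sp6, sp4, sp8.
Count: 3.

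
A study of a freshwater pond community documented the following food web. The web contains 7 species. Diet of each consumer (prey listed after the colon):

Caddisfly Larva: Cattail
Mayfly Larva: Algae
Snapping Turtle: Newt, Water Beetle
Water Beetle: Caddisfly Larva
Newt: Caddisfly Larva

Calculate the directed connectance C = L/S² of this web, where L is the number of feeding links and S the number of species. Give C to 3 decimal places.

The web has S = 7 species and L = 6 feeding links.
C = L / S² = 6 / 49 = 0.1224 ≈ 0.122.

C = 0.122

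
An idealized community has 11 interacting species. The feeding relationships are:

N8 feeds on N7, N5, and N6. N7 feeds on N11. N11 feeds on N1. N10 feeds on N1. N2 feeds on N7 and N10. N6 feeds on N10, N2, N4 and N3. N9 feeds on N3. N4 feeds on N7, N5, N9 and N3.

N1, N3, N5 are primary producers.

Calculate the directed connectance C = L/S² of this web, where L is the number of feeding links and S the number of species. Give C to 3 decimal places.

The web has S = 11 species and L = 17 feeding links.
C = L / S² = 17 / 121 = 0.1405 ≈ 0.140.

C = 0.140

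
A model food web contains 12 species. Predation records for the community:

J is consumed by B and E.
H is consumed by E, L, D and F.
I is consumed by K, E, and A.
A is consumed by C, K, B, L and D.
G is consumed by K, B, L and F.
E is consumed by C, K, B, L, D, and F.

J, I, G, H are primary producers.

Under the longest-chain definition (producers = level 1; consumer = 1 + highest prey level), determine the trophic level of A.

Trophic level 2

I is a producer → level 1.
A eats I → level 2.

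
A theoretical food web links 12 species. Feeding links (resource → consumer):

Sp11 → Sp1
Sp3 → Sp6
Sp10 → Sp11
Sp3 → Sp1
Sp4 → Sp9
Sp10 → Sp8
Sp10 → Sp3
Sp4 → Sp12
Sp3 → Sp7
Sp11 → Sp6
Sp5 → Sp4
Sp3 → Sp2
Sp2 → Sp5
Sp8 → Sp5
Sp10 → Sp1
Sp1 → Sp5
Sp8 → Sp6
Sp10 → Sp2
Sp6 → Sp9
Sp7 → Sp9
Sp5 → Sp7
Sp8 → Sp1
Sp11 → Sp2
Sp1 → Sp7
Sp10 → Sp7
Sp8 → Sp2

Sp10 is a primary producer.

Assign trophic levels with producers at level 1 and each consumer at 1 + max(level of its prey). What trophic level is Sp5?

Trophic level 4

Sp10 is a producer → level 1.
Sp3 eats Sp10 → level 2.
Sp2 eats Sp3 (level 2); other prey at levels: Sp10 1, Sp11 2, Sp8 2 → level 3.
Sp5 eats Sp2 (level 3); other prey at levels: Sp8 2, Sp1 3 → level 4.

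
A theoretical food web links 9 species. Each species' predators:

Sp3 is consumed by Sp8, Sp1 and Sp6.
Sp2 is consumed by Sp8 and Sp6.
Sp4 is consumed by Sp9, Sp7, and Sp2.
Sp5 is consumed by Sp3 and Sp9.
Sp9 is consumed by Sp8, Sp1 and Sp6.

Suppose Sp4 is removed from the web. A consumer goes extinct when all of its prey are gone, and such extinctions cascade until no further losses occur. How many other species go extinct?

Remove Sp4.
Round 1: Sp2 (all prey gone), Sp7 (all prey gone) → extinct.
No further losses. Total secondary extinctions: 2.

2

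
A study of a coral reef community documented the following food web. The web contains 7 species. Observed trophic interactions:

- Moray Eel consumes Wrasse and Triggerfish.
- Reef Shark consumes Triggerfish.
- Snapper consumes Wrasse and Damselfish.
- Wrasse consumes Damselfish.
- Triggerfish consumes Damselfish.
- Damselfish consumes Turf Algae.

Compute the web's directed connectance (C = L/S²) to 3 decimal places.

The web has S = 7 species and L = 8 feeding links.
C = L / S² = 8 / 49 = 0.1633 ≈ 0.163.

C = 0.163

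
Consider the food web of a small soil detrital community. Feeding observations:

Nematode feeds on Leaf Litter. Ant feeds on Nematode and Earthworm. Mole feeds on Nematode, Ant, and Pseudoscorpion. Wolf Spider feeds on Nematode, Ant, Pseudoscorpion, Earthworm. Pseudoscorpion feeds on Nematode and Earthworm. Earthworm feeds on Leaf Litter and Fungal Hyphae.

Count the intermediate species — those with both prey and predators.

4

Intermediate species (has both prey and predators): Nematode, Earthworm, Pseudoscorpion, Ant.
Count: 4.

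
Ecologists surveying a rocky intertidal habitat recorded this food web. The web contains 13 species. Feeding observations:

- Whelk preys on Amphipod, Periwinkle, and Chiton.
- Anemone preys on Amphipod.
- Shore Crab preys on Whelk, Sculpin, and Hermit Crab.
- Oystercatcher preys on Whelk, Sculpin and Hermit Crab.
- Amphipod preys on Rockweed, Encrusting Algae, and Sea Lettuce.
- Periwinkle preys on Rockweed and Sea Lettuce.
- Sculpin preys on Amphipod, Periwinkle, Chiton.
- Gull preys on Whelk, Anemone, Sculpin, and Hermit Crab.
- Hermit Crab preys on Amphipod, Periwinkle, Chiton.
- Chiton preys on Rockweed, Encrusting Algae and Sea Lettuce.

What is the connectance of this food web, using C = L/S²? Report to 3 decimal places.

C = 0.166

The web has S = 13 species and L = 28 feeding links.
C = L / S² = 28 / 169 = 0.1657 ≈ 0.166.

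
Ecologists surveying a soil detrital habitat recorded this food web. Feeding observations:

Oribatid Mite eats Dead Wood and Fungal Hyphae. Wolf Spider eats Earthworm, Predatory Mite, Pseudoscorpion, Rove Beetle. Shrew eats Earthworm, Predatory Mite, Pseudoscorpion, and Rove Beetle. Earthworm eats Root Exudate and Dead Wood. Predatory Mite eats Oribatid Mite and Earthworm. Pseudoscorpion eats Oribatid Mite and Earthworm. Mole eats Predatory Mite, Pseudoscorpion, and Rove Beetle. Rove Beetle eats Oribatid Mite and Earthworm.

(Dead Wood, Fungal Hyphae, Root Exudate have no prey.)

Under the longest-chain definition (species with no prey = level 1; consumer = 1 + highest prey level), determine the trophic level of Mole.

Trophic level 4

Dead Wood has no prey (basal) → level 1.
Oribatid Mite eats Dead Wood (level 1); other prey at levels: Fungal Hyphae 1 → level 2.
Predatory Mite eats Oribatid Mite (level 2); other prey at levels: Earthworm 2 → level 3.
Mole eats Predatory Mite (level 3); other prey at levels: Pseudoscorpion 3, Rove Beetle 3 → level 4.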